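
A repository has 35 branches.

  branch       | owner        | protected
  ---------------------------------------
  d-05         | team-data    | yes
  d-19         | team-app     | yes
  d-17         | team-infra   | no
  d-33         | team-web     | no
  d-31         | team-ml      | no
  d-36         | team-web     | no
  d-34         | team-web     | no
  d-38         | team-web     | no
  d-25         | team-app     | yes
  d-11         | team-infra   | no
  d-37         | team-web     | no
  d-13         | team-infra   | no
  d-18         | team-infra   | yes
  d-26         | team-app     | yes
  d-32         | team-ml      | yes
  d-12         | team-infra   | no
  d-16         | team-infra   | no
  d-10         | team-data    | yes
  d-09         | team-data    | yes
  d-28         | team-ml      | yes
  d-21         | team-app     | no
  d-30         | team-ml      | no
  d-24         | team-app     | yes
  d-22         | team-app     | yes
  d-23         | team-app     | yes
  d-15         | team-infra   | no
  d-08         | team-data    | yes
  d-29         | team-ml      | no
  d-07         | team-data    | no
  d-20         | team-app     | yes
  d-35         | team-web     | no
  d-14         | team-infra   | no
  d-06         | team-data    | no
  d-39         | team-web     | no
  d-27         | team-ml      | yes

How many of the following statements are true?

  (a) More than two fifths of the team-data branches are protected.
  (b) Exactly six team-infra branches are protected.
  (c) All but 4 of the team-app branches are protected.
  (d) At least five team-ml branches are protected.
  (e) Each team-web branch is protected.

1

(a) team-data: |A| = 6, |A ∩ B| = 4; needs |A ∩ B| / |A| > 2/5 — true.
(b) team-infra: |A| = 8, |A ∩ B| = 1; needs |A ∩ B| = 6 — false.
(c) team-app: |A| = 8, |A ∩ B| = 7; needs |A ∖ B| = 4 — false.
(d) team-ml: |A| = 6, |A ∩ B| = 3; needs |A ∩ B| ≥ 5 — false.
(e) team-web: |A| = 7, |A ∩ B| = 0; needs A ⊆ B, i.e. every element of A is in B (|A ∖ B| = 0) — false.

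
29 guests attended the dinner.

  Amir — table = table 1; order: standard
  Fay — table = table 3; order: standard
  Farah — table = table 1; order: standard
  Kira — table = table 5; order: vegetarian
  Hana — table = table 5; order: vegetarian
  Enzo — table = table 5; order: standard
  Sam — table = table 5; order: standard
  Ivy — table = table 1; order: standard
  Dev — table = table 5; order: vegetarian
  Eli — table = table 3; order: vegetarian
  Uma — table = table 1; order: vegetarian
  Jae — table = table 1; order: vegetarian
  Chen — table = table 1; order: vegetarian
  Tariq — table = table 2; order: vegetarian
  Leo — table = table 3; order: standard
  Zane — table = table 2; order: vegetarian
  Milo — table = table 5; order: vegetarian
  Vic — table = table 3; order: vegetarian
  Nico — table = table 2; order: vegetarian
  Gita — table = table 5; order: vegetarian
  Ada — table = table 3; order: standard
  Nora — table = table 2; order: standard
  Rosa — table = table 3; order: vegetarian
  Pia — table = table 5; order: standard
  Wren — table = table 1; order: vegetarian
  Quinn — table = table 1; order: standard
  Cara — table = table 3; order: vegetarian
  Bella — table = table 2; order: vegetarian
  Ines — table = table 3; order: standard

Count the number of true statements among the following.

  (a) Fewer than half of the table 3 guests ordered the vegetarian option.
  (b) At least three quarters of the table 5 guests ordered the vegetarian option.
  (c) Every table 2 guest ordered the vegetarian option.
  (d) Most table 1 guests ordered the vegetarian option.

0

(a) table 3: |A| = 8, |A ∩ B| = 4; needs |A ∩ B| < |A ∖ B| — false.
(b) table 5: |A| = 8, |A ∩ B| = 5; needs |A ∩ B| / |A| ≥ 3/4 — false.
(c) table 2: |A| = 5, |A ∩ B| = 4; needs A ⊆ B, i.e. every element of A is in B (|A ∖ B| = 0) — false.
(d) table 1: |A| = 8, |A ∩ B| = 4; needs |A ∩ B| > |A ∖ B| — false.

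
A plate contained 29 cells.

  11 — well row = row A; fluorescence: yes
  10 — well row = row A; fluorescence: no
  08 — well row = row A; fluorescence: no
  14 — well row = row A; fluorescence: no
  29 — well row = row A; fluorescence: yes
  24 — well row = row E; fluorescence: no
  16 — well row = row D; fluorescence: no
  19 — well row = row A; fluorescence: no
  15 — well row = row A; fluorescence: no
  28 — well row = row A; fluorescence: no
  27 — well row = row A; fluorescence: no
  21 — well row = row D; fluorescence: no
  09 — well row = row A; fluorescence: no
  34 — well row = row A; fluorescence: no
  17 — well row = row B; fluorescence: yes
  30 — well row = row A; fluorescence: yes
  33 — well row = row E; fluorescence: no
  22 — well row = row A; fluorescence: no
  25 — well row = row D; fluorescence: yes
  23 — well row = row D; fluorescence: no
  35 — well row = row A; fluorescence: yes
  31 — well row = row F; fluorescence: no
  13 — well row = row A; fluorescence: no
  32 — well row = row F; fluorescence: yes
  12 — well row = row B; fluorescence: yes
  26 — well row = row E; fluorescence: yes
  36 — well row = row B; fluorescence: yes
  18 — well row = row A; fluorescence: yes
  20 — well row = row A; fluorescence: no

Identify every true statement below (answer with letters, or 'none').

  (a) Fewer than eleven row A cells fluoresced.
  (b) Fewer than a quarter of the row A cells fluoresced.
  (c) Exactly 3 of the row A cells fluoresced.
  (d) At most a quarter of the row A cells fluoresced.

(a)

|A| = 17, |A ∩ B| = 5, |A ∖ B| = 12.
(a) |A ∩ B| < 11: holds.
(b) |A ∩ B| / |A| < 1/4: fails.
(c) |A ∩ B| = 3: fails.
(d) |A ∩ B| / |A| ≤ 1/4: fails.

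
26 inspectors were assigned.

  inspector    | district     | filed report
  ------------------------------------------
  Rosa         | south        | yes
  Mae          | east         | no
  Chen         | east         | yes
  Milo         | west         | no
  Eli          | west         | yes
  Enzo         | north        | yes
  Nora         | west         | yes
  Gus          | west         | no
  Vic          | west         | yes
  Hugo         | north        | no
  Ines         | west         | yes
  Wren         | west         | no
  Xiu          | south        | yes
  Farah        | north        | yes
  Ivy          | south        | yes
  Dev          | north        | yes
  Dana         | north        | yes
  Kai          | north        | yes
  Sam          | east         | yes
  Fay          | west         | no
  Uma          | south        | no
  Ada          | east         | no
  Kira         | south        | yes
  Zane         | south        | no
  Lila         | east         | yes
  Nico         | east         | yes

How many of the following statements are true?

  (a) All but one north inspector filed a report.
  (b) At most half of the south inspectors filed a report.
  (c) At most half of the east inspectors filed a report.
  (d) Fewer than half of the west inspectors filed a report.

(a) north: |A| = 6, |A ∩ B| = 5; needs |A ∖ B| = 1 — true.
(b) south: |A| = 6, |A ∩ B| = 4; needs |A ∩ B| ≤ |A ∖ B| — false.
(c) east: |A| = 6, |A ∩ B| = 4; needs |A ∩ B| ≤ |A ∖ B| — false.
(d) west: |A| = 8, |A ∩ B| = 4; needs |A ∩ B| < |A ∖ B| — false.

1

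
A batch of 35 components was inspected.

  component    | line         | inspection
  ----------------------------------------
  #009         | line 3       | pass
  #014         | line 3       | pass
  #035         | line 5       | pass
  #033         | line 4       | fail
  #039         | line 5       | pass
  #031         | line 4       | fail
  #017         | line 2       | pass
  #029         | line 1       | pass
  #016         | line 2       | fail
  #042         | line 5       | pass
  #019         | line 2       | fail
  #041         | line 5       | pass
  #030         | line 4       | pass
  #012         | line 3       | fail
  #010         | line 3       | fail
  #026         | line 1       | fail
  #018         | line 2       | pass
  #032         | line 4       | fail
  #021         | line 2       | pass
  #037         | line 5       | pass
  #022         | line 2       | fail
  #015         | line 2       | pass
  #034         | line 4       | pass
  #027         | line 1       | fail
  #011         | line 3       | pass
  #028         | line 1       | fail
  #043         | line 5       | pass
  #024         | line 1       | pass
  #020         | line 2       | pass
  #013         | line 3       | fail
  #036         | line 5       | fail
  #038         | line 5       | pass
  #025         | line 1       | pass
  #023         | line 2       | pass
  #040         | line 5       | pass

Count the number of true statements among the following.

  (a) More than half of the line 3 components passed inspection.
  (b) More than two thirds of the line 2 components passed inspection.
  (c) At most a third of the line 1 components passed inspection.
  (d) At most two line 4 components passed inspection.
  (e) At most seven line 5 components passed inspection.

(a) line 3: |A| = 6, |A ∩ B| = 3; needs |A ∩ B| > |A ∖ B| — false.
(b) line 2: |A| = 9, |A ∩ B| = 6; needs |A ∩ B| / |A| > 2/3 — false.
(c) line 1: |A| = 6, |A ∩ B| = 3; needs |A ∩ B| / |A| ≤ 1/3 — false.
(d) line 4: |A| = 5, |A ∩ B| = 2; needs |A ∩ B| ≤ 2 — true.
(e) line 5: |A| = 9, |A ∩ B| = 8; needs |A ∩ B| ≤ 7 — false.

1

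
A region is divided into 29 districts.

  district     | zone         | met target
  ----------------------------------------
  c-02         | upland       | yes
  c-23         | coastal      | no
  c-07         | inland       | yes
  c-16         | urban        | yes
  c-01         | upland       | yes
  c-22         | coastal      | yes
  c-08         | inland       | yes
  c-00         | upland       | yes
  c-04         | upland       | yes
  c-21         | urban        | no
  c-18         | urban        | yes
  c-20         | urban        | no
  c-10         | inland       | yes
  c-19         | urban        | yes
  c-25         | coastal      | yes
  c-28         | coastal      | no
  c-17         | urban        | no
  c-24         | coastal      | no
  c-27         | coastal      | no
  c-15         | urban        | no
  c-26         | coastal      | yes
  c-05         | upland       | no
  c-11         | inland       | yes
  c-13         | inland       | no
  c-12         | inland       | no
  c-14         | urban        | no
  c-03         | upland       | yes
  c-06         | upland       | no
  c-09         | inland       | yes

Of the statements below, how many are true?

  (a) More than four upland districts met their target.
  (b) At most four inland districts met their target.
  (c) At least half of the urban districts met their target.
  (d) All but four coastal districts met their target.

(a) upland: |A| = 7, |A ∩ B| = 5; needs |A ∩ B| > 4 — true.
(b) inland: |A| = 7, |A ∩ B| = 5; needs |A ∩ B| ≤ 4 — false.
(c) urban: |A| = 8, |A ∩ B| = 3; needs |A ∩ B| ≥ |A ∖ B| — false.
(d) coastal: |A| = 7, |A ∩ B| = 3; needs |A ∖ B| = 4 — true.

2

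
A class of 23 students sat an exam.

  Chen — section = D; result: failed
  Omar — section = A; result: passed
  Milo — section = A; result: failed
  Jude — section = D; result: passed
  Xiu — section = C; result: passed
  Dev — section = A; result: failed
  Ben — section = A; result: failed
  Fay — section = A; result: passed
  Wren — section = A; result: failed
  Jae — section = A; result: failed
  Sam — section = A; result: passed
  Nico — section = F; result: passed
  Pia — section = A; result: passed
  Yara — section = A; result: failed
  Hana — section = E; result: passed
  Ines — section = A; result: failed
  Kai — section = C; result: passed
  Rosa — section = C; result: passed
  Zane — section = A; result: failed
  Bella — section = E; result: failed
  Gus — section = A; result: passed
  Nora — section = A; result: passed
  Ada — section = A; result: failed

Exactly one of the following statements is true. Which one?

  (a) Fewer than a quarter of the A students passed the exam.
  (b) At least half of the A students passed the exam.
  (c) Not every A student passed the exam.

(c)

|A| = 15, |A ∩ B| = 6, |A ∖ B| = 9.
(a) requires |A ∩ B| / |A| < 1/4: false.
(b) requires |A ∩ B| ≥ |A ∖ B|: false.
(c) requires A ⊄ B (|A ∖ B| ≥ 1): true.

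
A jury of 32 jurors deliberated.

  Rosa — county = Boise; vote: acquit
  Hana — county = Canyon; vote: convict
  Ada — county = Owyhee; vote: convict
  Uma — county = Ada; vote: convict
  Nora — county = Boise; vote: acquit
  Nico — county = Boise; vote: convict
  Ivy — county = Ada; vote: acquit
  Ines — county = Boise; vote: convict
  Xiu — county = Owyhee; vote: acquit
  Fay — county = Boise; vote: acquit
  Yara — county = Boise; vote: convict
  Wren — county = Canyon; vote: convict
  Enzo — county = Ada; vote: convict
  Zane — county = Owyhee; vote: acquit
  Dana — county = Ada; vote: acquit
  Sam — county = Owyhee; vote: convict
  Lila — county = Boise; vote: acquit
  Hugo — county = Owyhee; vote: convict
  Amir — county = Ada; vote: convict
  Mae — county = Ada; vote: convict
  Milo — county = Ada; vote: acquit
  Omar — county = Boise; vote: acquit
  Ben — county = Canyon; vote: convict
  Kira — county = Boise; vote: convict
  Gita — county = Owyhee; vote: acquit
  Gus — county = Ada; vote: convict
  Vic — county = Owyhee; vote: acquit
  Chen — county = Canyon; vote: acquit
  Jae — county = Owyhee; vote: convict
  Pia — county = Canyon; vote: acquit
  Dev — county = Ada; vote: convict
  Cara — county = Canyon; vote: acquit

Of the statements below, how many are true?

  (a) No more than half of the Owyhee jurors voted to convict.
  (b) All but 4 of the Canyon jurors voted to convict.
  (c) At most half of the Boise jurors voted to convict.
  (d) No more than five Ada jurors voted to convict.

(a) Owyhee: |A| = 8, |A ∩ B| = 4; needs |A ∩ B| ≤ |A ∖ B| — true.
(b) Canyon: |A| = 6, |A ∩ B| = 3; needs |A ∖ B| = 4 — false.
(c) Boise: |A| = 9, |A ∩ B| = 4; needs |A ∩ B| ≤ |A ∖ B| — true.
(d) Ada: |A| = 9, |A ∩ B| = 6; needs |A ∩ B| ≤ 5 — false.

2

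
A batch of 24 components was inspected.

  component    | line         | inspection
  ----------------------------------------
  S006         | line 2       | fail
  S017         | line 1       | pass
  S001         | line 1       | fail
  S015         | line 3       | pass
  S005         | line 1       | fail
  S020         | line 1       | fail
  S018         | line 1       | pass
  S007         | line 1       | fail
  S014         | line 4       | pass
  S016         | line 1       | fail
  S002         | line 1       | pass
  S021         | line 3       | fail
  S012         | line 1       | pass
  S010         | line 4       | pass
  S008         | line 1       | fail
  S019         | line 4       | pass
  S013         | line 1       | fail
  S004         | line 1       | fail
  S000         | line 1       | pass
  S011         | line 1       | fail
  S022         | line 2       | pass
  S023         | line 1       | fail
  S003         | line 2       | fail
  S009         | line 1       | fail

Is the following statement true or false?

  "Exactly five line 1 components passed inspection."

'Exactly five line 1 components passed inspection' holds iff |A ∩ B| = 5.
|A| = 16, |A ∩ B| = 5, |A ∖ B| = 11.
|A ∩ B| = 5, so the statement is true.

True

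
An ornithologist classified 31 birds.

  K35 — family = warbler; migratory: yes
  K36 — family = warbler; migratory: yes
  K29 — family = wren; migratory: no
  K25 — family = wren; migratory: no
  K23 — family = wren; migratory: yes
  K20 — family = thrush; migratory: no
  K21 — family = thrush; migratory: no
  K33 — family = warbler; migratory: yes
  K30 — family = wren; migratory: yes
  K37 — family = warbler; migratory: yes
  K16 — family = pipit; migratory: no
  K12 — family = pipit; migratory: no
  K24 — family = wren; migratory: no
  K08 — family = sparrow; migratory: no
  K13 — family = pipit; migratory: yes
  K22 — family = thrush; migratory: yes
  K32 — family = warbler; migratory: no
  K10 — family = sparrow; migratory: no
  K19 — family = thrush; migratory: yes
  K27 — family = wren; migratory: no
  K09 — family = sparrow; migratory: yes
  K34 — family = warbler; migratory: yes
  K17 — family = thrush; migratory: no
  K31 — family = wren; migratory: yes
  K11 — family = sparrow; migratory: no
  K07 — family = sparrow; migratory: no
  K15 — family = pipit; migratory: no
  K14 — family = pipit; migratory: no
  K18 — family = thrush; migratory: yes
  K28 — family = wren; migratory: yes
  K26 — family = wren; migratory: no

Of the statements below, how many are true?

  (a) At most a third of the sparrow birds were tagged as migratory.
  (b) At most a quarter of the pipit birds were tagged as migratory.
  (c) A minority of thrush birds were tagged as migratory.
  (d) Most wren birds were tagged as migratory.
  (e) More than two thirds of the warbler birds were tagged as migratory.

3

(a) sparrow: |A| = 5, |A ∩ B| = 1; needs |A ∩ B| / |A| ≤ 1/3 — true.
(b) pipit: |A| = 5, |A ∩ B| = 1; needs |A ∩ B| / |A| ≤ 1/4 — true.
(c) thrush: |A| = 6, |A ∩ B| = 3; needs |A ∩ B| < |A ∖ B| — false.
(d) wren: |A| = 9, |A ∩ B| = 4; needs |A ∩ B| > |A ∖ B| — false.
(e) warbler: |A| = 6, |A ∩ B| = 5; needs |A ∩ B| / |A| > 2/3 — true.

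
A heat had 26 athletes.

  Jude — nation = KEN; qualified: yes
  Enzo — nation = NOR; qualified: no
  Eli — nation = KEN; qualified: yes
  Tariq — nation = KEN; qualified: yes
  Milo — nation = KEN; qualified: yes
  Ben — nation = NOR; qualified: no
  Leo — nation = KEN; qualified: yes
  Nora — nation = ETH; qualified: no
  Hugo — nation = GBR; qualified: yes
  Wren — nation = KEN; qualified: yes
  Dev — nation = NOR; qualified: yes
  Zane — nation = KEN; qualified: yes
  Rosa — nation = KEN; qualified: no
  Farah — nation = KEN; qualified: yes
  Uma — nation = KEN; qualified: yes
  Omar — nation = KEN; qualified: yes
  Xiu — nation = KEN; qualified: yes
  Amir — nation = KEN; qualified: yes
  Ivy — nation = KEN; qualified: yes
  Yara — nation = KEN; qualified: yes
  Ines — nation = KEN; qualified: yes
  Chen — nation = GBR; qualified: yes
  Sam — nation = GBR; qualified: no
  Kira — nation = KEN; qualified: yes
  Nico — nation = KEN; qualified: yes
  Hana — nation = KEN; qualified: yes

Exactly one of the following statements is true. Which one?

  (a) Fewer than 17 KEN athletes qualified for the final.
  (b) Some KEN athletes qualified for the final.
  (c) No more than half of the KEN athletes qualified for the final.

(b)

|A| = 19, |A ∩ B| = 18, |A ∖ B| = 1.
(a) requires |A ∩ B| < 17: false.
(b) requires A ∩ B ≠ ∅ (|A ∩ B| ≥ 1): true.
(c) requires |A ∩ B| ≤ |A ∖ B|: false.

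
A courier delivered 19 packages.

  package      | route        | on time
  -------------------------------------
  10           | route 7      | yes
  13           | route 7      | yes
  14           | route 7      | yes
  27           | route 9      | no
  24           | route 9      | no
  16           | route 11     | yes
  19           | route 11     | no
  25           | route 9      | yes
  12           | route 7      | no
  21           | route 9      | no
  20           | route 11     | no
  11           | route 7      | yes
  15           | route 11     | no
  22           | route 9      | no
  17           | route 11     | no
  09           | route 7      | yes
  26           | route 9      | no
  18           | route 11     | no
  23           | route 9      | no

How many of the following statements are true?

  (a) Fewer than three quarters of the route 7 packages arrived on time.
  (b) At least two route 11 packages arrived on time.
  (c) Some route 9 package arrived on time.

(a) route 7: |A| = 6, |A ∩ B| = 5; needs |A ∩ B| / |A| < 3/4 — false.
(b) route 11: |A| = 6, |A ∩ B| = 1; needs |A ∩ B| ≥ 2 — false.
(c) route 9: |A| = 7, |A ∩ B| = 1; needs A ∩ B ≠ ∅ (|A ∩ B| ≥ 1) — true.

1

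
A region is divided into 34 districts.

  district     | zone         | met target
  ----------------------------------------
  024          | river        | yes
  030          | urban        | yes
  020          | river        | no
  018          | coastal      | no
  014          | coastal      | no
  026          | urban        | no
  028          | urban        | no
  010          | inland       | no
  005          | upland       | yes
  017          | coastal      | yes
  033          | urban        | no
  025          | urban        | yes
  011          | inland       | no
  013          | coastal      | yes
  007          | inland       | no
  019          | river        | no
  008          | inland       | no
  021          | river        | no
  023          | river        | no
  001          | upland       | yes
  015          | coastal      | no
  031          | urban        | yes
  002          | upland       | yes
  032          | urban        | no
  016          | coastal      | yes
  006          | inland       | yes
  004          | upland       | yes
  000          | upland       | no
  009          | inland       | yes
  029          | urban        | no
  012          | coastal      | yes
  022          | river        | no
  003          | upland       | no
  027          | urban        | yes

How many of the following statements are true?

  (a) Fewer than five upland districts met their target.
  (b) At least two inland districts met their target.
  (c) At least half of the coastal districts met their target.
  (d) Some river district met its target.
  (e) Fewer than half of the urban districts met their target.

(a) upland: |A| = 6, |A ∩ B| = 4; needs |A ∩ B| < 5 — true.
(b) inland: |A| = 6, |A ∩ B| = 2; needs |A ∩ B| ≥ 2 — true.
(c) coastal: |A| = 7, |A ∩ B| = 4; needs |A ∩ B| ≥ |A ∖ B| — true.
(d) river: |A| = 6, |A ∩ B| = 1; needs A ∩ B ≠ ∅ (|A ∩ B| ≥ 1) — true.
(e) urban: |A| = 9, |A ∩ B| = 4; needs |A ∩ B| < |A ∖ B| — true.

5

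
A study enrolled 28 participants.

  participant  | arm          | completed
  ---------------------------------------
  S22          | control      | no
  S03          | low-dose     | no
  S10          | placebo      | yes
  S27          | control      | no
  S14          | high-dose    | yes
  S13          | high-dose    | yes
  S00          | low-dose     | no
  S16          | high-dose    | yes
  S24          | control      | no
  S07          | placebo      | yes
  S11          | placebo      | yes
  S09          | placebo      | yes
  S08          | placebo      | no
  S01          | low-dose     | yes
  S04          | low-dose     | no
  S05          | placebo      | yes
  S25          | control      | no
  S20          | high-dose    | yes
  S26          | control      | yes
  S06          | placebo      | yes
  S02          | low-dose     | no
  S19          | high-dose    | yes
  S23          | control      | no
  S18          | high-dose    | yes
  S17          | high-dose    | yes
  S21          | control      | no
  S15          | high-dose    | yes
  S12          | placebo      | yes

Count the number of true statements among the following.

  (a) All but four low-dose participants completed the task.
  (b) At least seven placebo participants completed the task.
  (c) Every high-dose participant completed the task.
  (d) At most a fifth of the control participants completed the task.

(a) low-dose: |A| = 5, |A ∩ B| = 1; needs |A ∖ B| = 4 — true.
(b) placebo: |A| = 8, |A ∩ B| = 7; needs |A ∩ B| ≥ 7 — true.
(c) high-dose: |A| = 8, |A ∩ B| = 8; needs A ⊆ B, i.e. every element of A is in B (|A ∖ B| = 0) — true.
(d) control: |A| = 7, |A ∩ B| = 1; needs |A ∩ B| / |A| ≤ 1/5 — true.

4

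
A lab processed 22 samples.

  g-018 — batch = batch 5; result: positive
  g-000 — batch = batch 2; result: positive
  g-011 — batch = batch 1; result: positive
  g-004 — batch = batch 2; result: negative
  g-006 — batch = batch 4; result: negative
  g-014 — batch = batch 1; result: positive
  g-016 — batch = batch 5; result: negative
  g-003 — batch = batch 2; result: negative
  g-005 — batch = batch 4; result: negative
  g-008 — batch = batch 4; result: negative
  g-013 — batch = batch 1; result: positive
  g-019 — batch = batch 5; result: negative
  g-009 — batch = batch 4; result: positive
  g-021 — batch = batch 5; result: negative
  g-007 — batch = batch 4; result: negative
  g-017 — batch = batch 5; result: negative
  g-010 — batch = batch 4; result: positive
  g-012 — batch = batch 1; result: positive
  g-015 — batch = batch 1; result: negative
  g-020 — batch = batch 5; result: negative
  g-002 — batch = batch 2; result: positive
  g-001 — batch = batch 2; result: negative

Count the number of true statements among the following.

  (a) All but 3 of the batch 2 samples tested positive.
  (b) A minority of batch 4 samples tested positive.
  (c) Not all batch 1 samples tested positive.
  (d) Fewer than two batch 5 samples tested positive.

(a) batch 2: |A| = 5, |A ∩ B| = 2; needs |A ∖ B| = 3 — true.
(b) batch 4: |A| = 6, |A ∩ B| = 2; needs |A ∩ B| < |A ∖ B| — true.
(c) batch 1: |A| = 5, |A ∩ B| = 4; needs A ⊄ B (|A ∖ B| ≥ 1) — true.
(d) batch 5: |A| = 6, |A ∩ B| = 1; needs |A ∩ B| < 2 — true.

4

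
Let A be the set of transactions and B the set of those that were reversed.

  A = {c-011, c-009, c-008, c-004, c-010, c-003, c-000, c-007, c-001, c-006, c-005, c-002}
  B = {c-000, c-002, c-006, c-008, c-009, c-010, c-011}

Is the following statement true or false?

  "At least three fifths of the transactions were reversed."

'At least three fifths of the transactions were reversed' holds iff |A ∩ B| / |A| ≥ 3/5.
A (the restrictor) = {c-011, c-009, c-008, c-004, c-010, c-003, c-000, c-007, c-001, c-006, c-005, c-002}, |A| = 12.
A ∩ B = {c-011, c-009, c-008, c-010, c-000, c-006, c-002}, so |A ∩ B| = 7.
A ∖ B = {c-004, c-003, c-007, c-001, c-005}, so |A ∖ B| = 5.
|A ∩ B|/|A| = 7/12, so the statement is false.

False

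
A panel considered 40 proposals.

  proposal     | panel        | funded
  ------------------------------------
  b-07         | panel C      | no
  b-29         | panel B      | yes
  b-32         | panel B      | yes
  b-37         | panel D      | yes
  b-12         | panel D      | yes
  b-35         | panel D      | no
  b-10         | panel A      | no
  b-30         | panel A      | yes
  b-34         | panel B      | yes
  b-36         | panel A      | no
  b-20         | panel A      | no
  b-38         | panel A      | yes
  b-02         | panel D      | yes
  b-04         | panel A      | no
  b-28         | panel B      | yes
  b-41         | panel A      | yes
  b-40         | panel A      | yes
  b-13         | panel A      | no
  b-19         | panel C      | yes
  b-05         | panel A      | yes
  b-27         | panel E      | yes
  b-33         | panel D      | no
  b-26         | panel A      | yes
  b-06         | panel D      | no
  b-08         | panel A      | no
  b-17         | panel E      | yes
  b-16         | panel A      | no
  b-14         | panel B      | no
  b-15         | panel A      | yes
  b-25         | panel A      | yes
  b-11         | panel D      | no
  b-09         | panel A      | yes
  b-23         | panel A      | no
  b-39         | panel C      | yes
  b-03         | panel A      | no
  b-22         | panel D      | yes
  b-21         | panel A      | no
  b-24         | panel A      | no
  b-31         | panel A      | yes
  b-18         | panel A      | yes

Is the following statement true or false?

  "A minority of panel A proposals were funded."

False

Truth condition: |A ∩ B| < |A ∖ B|.
|A| = 22, |A ∩ B| = 11, |A ∖ B| = 11.
11 = 11, so the statement is false.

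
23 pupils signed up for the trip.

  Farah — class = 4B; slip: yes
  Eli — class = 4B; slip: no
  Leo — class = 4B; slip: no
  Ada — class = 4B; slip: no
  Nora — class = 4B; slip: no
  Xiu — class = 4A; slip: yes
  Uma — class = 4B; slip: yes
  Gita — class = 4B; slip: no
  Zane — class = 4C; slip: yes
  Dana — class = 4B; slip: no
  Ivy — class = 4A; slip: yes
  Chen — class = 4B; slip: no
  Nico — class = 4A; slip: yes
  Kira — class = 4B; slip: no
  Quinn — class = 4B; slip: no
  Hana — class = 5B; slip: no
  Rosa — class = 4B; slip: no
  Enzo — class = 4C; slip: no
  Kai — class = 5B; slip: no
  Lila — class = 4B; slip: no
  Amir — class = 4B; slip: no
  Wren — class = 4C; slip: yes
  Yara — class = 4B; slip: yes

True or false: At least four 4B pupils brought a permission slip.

False

'At least four 4B pupils brought a permission slip' holds iff |A ∩ B| ≥ 4.
|A| = 15, |A ∩ B| = 3, |A ∖ B| = 12.
|A ∩ B| = 3, so the statement is false.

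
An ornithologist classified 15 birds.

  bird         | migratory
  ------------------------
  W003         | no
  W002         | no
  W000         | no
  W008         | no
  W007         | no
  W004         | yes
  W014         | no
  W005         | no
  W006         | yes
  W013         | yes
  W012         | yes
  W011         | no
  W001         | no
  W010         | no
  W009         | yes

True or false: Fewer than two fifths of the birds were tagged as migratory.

True

Truth condition: |A ∩ B| / |A| < 2/5.
|A| = 15, |A ∩ B| = 5, |A ∖ B| = 10.
|A ∩ B|/|A| = 5/15, so the statement is true.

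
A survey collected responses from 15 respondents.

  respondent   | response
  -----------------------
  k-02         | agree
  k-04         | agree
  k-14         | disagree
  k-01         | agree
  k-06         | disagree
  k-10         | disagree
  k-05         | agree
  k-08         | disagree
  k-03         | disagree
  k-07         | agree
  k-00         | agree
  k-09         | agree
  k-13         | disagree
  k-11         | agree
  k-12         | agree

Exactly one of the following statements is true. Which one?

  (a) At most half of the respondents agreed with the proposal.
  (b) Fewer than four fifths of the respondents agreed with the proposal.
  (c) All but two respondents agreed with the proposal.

(b)

|A| = 15, |A ∩ B| = 9, |A ∖ B| = 6.
(a) requires |A ∩ B| ≤ |A ∖ B|: false.
(b) requires |A ∩ B| / |A| < 4/5: true.
(c) requires |A ∖ B| = 2: false.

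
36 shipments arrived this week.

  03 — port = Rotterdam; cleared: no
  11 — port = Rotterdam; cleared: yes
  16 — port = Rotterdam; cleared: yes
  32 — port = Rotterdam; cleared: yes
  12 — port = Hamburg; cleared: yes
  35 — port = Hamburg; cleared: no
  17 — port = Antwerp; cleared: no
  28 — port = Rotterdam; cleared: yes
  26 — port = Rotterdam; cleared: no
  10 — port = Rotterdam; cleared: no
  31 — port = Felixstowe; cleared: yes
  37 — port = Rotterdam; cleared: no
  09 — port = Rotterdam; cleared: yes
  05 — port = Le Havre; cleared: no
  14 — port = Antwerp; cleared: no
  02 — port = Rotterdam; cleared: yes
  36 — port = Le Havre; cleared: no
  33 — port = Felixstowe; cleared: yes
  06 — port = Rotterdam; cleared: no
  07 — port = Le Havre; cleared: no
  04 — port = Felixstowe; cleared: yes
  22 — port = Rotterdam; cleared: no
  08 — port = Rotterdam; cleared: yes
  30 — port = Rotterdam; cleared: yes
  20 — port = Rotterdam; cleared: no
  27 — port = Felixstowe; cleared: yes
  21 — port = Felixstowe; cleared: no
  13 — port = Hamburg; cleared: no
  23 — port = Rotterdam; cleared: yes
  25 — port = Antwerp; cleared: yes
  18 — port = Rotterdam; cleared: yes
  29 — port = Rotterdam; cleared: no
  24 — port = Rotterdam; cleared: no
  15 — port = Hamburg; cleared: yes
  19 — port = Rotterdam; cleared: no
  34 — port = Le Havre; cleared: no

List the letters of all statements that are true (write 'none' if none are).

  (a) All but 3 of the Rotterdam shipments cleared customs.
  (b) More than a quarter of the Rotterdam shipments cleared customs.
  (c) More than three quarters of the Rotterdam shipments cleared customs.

(b)

|A| = 20, |A ∩ B| = 10, |A ∖ B| = 10.
(a) |A ∖ B| = 3: fails.
(b) |A ∩ B| / |A| > 1/4: holds.
(c) |A ∩ B| / |A| > 3/4: fails.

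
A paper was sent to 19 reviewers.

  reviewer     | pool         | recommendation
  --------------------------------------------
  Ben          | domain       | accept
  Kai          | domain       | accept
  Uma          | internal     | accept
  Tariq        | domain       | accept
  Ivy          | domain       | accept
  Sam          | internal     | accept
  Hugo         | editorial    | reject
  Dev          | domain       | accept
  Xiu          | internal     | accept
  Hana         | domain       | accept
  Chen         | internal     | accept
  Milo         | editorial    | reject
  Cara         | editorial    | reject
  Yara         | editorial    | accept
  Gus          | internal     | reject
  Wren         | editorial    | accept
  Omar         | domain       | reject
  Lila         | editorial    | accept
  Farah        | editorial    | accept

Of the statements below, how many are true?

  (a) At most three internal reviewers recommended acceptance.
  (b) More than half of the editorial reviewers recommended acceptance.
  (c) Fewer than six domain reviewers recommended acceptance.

(a) internal: |A| = 5, |A ∩ B| = 4; needs |A ∩ B| ≤ 3 — false.
(b) editorial: |A| = 7, |A ∩ B| = 4; needs |A ∩ B| > |A ∖ B| — true.
(c) domain: |A| = 7, |A ∩ B| = 6; needs |A ∩ B| < 6 — false.

1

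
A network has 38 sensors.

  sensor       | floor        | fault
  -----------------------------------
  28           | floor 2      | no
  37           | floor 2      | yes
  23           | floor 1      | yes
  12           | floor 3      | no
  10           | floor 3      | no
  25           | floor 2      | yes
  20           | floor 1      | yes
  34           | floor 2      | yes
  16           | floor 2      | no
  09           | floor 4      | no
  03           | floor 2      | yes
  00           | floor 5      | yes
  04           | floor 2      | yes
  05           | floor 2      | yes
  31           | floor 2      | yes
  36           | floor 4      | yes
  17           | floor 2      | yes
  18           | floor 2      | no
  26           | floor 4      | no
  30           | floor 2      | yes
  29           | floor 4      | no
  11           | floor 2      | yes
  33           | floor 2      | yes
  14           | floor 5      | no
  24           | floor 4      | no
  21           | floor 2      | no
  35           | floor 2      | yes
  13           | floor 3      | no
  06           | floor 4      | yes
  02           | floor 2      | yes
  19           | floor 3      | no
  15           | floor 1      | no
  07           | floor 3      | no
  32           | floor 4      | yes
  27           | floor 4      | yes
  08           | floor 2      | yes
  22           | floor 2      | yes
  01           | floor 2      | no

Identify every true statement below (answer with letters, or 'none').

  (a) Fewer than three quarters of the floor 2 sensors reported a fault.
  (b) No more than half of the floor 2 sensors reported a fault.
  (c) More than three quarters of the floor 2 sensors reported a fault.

none

|A| = 20, |A ∩ B| = 15, |A ∖ B| = 5.
(a) |A ∩ B| / |A| < 3/4: fails.
(b) |A ∩ B| ≤ |A ∖ B|: fails.
(c) |A ∩ B| / |A| > 3/4: fails.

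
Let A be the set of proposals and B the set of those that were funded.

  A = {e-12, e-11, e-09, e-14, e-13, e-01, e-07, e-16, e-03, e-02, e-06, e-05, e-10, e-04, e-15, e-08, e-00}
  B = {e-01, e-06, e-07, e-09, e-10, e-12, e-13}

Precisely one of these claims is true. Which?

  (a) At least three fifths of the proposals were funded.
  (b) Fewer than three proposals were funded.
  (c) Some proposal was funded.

(c)

|A| = 17, |A ∩ B| = 7, |A ∖ B| = 10.
(a) requires |A ∩ B| / |A| ≥ 3/5: false.
(b) requires |A ∩ B| < 3: false.
(c) requires A ∩ B ≠ ∅ (|A ∩ B| ≥ 1): true.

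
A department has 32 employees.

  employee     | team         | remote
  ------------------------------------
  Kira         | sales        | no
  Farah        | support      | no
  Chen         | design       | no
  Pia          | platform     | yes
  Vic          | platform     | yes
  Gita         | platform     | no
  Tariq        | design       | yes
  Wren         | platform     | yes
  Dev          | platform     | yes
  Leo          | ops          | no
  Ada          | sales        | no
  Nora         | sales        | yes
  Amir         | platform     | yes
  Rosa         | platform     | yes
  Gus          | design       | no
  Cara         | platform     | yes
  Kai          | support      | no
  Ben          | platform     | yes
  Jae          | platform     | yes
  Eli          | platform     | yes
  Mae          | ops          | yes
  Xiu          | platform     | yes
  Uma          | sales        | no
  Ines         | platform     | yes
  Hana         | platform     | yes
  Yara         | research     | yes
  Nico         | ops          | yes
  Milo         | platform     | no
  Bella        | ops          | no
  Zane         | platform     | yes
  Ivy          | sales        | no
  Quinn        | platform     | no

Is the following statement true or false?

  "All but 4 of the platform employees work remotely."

False

'All but 4 of the platform employees work remotely' holds iff |A ∖ B| = 4.
|A| = 17, |A ∩ B| = 14, |A ∖ B| = 3.
|A ∖ B| = 3, so the statement is false.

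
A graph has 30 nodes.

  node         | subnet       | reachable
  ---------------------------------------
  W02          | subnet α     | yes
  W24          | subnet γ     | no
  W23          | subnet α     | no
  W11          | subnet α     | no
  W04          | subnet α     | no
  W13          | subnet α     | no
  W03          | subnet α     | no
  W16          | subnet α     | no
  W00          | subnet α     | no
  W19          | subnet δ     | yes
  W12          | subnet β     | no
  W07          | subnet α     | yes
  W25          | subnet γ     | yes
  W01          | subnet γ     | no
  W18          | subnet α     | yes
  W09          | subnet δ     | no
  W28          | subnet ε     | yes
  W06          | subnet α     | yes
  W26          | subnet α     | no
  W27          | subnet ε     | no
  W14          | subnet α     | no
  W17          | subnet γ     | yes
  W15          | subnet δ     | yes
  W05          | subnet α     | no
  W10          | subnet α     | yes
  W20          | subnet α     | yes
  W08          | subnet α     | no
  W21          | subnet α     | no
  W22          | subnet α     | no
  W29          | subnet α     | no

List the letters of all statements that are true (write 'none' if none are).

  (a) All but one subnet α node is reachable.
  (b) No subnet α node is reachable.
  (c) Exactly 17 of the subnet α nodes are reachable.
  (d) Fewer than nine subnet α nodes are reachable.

|A| = 20, |A ∩ B| = 6, |A ∖ B| = 14.
(a) |A ∖ B| = 1: fails.
(b) A ∩ B = ∅ (|A ∩ B| = 0): fails.
(c) |A ∩ B| = 17: fails.
(d) |A ∩ B| < 9: holds.

(d)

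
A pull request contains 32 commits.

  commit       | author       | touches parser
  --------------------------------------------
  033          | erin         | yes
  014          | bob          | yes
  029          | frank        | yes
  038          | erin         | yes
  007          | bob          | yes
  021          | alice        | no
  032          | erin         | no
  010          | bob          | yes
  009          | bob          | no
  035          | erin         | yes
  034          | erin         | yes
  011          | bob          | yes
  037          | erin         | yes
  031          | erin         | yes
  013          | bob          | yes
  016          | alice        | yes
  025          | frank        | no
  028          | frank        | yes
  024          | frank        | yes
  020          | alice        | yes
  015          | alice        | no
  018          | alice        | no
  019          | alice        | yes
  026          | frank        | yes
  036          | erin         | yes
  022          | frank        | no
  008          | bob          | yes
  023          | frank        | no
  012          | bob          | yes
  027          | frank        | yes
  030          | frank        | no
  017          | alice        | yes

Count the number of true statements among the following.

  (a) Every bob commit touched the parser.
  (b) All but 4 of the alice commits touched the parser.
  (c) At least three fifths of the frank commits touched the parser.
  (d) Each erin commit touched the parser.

0

(a) bob: |A| = 8, |A ∩ B| = 7; needs A ⊆ B, i.e. every element of A is in B (|A ∖ B| = 0) — false.
(b) alice: |A| = 7, |A ∩ B| = 4; needs |A ∖ B| = 4 — false.
(c) frank: |A| = 9, |A ∩ B| = 5; needs |A ∩ B| / |A| ≥ 3/5 — false.
(d) erin: |A| = 8, |A ∩ B| = 7; needs A ⊆ B, i.e. every element of A is in B (|A ∖ B| = 0) — false.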